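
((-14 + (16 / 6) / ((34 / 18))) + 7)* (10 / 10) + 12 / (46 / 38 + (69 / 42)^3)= -5773777 / 1667615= -3.46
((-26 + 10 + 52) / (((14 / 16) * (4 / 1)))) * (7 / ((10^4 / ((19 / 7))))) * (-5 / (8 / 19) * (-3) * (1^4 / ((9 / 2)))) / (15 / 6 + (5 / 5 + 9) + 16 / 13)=4693 / 416500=0.01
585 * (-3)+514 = -1241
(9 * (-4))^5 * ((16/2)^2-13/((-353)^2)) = -482215516351488/124609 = -3869828955.79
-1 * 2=-2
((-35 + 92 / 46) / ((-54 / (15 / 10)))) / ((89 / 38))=209 / 534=0.39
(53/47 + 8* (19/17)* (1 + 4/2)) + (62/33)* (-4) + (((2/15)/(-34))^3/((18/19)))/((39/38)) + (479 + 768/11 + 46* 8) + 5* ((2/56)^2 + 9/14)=2218612547155153217/2359034343666000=940.47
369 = 369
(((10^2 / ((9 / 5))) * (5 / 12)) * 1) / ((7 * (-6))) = -625 / 1134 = -0.55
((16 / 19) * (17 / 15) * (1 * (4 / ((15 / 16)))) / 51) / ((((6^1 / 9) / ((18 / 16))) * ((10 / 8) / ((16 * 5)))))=4096 / 475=8.62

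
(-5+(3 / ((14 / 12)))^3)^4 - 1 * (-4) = 287347322345525 / 13841287201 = 20760.16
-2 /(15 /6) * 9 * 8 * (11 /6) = -528 /5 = -105.60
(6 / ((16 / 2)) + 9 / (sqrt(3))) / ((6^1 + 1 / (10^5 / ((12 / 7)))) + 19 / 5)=131250 / 1715003 + 525000 * sqrt(3) / 1715003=0.61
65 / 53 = 1.23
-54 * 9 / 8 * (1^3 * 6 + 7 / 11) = -17739 / 44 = -403.16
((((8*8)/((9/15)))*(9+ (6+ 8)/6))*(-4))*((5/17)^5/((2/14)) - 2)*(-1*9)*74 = -533811420160/83521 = -6391343.74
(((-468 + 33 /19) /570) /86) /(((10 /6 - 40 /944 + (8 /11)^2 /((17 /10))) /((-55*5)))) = 11826702987 /8750842882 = 1.35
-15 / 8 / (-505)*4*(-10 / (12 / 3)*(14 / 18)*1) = -35 / 1212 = -0.03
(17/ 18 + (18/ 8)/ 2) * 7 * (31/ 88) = 32333/ 6336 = 5.10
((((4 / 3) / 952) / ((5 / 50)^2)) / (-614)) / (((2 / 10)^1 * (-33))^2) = -625 / 119353311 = -0.00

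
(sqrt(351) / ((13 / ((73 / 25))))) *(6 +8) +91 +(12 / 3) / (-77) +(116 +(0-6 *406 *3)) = -546781 / 77 +3066 *sqrt(39) / 325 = -7042.14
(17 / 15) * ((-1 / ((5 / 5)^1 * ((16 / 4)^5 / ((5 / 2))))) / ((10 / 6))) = -17 / 10240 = -0.00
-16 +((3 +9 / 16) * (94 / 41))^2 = 5455697 / 107584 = 50.71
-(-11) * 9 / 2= 99 / 2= 49.50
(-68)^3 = -314432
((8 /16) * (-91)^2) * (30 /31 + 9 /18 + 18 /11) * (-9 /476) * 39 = -879048261 /92752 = -9477.40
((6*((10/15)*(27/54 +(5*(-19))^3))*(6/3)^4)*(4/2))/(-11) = 109743936/11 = 9976721.45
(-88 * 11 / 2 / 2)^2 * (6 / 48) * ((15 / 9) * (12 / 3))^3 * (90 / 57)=585640000 / 171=3424795.32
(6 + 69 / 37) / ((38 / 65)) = 18915 / 1406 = 13.45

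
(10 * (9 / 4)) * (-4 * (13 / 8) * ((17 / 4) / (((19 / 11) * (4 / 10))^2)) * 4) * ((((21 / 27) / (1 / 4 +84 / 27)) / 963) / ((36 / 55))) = -10635625 / 5562288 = -1.91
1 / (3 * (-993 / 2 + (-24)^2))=2 / 477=0.00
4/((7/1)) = 4/7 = 0.57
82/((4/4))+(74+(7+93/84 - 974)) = -22677/28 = -809.89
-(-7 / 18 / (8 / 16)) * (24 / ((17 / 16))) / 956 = 224 / 12189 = 0.02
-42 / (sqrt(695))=-42 * sqrt(695) / 695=-1.59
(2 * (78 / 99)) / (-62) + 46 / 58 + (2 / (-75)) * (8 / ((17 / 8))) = 8413583 / 12608475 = 0.67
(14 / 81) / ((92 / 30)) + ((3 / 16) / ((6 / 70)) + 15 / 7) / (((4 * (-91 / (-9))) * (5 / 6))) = 2339839 / 12658464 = 0.18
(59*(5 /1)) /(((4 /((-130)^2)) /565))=704201875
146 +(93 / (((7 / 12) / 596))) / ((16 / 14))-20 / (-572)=11910189 / 143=83288.03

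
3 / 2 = 1.50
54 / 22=27 / 11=2.45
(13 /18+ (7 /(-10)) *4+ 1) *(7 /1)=-679 /90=-7.54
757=757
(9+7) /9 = 16 /9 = 1.78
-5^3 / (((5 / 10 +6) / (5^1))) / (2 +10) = -625 / 78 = -8.01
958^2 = 917764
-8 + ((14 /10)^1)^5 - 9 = -11.62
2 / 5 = 0.40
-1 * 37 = -37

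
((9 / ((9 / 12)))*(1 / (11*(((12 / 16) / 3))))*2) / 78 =16 / 143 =0.11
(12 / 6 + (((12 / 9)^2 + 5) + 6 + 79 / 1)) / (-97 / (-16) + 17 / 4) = 13504 / 1485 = 9.09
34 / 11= 3.09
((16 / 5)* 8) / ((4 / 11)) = 352 / 5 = 70.40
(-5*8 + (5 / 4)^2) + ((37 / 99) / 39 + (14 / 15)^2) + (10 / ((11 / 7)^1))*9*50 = 4364597269 / 1544400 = 2826.08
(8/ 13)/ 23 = 8/ 299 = 0.03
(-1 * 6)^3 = -216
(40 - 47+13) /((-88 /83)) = -249 /44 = -5.66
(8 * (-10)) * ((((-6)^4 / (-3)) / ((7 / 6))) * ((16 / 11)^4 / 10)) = 1358954496 / 102487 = 13259.77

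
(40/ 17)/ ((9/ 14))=560/ 153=3.66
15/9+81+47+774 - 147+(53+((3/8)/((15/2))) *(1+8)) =48607/60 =810.12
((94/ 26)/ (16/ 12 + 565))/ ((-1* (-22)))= 141/ 485914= 0.00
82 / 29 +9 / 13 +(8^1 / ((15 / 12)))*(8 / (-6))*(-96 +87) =151403 / 1885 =80.32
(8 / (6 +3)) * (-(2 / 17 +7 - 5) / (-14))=16 / 119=0.13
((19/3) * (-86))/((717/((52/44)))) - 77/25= -2352947/591525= -3.98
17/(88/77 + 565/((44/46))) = 2618/91141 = 0.03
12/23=0.52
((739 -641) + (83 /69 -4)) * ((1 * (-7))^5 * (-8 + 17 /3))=772836281 /207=3733508.60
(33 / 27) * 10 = 110 / 9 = 12.22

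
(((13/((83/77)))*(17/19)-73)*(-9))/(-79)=-882936/124583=-7.09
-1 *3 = -3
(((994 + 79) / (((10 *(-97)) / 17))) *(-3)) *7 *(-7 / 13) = -2681427 / 12610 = -212.64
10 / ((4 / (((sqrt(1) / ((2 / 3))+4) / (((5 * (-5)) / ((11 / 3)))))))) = -121 / 60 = -2.02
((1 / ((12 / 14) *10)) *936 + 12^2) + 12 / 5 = 1278 / 5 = 255.60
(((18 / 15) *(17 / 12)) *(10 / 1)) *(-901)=-15317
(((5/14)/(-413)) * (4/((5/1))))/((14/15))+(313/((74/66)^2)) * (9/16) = 62080979421/443271248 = 140.05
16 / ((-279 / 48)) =-256 / 93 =-2.75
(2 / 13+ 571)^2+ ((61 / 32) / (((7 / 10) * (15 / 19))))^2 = 6224254054489 / 19079424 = 326228.61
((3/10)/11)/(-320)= -3/35200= -0.00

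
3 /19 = 0.16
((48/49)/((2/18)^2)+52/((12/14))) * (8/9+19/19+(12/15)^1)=2490422/6615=376.48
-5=-5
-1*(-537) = 537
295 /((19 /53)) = 15635 /19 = 822.89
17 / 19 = 0.89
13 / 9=1.44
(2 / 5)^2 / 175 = 0.00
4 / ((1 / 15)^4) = 202500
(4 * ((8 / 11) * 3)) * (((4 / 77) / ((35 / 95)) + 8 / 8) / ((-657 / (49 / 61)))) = -6560 / 538813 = -0.01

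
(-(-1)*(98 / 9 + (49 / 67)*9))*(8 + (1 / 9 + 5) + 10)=2191280 / 5427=403.77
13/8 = 1.62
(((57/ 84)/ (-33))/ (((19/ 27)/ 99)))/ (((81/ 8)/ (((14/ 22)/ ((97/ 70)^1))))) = -140/ 1067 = -0.13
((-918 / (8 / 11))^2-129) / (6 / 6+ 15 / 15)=25490337 / 32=796573.03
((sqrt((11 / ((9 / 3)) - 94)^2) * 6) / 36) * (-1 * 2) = -271 / 9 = -30.11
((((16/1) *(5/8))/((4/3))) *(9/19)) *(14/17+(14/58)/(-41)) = 2231145/768094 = 2.90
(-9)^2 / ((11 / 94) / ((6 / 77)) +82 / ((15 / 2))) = 76140 / 11689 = 6.51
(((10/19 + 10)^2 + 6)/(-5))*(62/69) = -2614292/124545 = -20.99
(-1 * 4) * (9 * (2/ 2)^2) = -36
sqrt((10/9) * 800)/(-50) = -4 * sqrt(5)/15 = -0.60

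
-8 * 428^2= -1465472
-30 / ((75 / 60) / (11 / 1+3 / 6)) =-276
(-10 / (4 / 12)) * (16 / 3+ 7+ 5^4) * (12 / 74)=-114720 / 37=-3100.54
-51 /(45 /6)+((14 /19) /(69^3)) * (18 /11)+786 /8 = 13952909321 /152574180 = 91.45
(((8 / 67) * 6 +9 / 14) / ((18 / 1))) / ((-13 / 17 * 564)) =-7225 / 41264496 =-0.00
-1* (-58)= 58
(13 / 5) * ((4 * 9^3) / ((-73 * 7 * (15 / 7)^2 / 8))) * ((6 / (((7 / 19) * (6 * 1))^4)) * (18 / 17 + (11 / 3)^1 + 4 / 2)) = -6776692 / 155125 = -43.69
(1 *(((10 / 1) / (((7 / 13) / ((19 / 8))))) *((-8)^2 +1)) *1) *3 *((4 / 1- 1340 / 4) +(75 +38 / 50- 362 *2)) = -235825473 / 28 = -8422338.32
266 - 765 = -499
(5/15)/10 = 1/30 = 0.03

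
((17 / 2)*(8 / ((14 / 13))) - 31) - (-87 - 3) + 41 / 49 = 6026 / 49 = 122.98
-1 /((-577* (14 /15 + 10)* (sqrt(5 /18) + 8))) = 540 /27134579 - 45* sqrt(10) /108538316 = 0.00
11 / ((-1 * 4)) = -11 / 4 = -2.75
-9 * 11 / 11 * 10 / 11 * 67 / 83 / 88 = -3015 / 40172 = -0.08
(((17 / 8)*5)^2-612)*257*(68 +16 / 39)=-5475637117 / 624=-8775059.48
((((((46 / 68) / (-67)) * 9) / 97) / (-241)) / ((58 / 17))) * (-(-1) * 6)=621 / 90843022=0.00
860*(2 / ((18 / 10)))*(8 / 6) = 34400 / 27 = 1274.07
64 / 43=1.49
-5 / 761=-0.01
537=537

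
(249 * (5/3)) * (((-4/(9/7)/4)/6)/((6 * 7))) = -415/324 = -1.28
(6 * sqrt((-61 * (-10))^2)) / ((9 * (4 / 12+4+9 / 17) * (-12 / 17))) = -88145 / 744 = -118.47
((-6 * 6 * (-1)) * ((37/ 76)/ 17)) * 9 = 9.28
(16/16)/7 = 1/7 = 0.14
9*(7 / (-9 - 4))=-63 / 13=-4.85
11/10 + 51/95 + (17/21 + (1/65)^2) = 8248843/3371550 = 2.45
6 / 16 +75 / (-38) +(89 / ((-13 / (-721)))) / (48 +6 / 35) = 168026503 / 1665768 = 100.87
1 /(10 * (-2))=-1 /20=-0.05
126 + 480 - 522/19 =10992/19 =578.53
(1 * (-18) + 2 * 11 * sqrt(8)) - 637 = -655 + 44 * sqrt(2) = -592.77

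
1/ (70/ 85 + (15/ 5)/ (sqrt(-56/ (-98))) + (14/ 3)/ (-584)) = -25837620/ 477914669 + 332657496 * sqrt(7)/ 3345402683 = 0.21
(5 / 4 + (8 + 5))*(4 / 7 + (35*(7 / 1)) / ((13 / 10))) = 490257 / 182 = 2693.72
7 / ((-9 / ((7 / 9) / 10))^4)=16807 / 430467210000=0.00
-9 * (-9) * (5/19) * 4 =1620/19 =85.26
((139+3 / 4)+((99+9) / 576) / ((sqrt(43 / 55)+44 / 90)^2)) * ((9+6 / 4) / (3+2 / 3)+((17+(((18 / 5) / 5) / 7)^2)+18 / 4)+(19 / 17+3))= 3827550270477691997 / 956828479145000 - 1962682382133 * sqrt(2365) / 6088908503650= 3984.57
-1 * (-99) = 99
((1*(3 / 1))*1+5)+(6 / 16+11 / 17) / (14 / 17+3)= 4299 / 520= 8.27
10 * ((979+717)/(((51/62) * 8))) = 131440/51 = 2577.25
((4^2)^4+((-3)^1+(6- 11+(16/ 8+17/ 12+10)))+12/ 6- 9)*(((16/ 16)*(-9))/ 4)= -2359239/ 16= -147452.44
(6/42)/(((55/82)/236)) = 19352/385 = 50.26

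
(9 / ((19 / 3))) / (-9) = -3 / 19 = -0.16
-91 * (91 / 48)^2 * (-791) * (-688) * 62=-794567523113 / 72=-11035660043.24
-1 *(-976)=976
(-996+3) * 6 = -5958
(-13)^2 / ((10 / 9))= 152.10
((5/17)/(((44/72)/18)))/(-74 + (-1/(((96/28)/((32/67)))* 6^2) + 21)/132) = -3516696/29974961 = -0.12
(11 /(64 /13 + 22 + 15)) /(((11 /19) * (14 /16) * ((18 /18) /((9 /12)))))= 1482 /3815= 0.39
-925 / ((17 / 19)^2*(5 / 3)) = -200355 / 289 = -693.27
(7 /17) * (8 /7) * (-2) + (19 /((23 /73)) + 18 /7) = 169515 /2737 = 61.93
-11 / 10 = -1.10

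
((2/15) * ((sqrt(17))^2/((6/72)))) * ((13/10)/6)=442/75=5.89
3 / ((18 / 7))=7 / 6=1.17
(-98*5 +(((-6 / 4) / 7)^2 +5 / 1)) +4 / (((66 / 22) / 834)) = 122901 / 196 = 627.05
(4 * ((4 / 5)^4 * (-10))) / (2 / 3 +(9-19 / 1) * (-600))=-3072 / 1125125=-0.00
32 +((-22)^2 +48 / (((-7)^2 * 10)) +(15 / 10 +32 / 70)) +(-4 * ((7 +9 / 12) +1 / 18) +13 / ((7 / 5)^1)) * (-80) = 10023823 / 4410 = 2272.98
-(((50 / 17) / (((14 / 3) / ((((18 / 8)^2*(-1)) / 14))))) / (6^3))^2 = -50625 / 45474709504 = -0.00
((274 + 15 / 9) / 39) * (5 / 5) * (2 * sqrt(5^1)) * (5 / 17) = 8270 * sqrt(5) / 1989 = 9.30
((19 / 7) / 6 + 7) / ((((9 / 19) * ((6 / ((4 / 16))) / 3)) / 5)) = 29735 / 3024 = 9.83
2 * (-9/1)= -18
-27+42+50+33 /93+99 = 5095 /31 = 164.35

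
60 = 60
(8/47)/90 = 4/2115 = 0.00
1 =1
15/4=3.75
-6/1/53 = -6/53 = -0.11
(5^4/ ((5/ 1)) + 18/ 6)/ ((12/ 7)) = 224/ 3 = 74.67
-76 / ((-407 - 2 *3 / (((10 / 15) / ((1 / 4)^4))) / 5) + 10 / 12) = 291840 / 1559707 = 0.19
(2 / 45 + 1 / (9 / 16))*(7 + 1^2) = 656 / 45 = 14.58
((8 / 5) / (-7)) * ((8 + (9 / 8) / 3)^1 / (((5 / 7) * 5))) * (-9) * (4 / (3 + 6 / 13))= 3484 / 625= 5.57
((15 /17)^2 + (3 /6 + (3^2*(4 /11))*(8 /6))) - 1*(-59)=410995 /6358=64.64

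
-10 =-10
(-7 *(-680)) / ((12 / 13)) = 15470 / 3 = 5156.67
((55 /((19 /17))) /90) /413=0.00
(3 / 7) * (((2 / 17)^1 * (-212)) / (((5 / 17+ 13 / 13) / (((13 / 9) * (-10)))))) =119.31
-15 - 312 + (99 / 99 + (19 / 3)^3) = -1943 / 27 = -71.96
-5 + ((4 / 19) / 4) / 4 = -379 / 76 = -4.99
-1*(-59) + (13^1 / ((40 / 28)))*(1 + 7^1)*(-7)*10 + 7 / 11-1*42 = -55862 / 11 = -5078.36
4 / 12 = 1 / 3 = 0.33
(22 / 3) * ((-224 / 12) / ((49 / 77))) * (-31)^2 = -1860496 / 9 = -206721.78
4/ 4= 1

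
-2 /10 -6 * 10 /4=-76 /5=-15.20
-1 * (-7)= 7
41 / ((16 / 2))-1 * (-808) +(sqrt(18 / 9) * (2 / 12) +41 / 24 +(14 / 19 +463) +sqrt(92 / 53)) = sqrt(2) / 6 +2 * sqrt(1219) / 53 +145757 / 114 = 1280.12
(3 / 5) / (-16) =-3 / 80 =-0.04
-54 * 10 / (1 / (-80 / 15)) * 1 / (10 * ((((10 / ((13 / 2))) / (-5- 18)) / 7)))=-150696 / 5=-30139.20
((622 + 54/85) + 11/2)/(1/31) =3310273/170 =19472.19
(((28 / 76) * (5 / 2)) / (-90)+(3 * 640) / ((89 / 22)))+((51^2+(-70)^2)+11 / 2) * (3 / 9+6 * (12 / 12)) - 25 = 2921485699 / 60876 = 47990.76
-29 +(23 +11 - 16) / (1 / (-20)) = -389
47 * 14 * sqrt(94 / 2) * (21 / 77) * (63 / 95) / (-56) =-14.57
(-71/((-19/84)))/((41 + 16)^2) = 1988/20577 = 0.10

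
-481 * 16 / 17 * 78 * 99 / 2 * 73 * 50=-108457034400 / 17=-6379825552.94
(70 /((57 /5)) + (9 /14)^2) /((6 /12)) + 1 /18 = 110291 /8379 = 13.16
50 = 50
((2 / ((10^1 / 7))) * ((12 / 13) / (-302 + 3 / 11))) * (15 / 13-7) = 70224 / 2804555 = 0.03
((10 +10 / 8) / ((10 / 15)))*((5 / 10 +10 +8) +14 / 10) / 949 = 5373 / 15184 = 0.35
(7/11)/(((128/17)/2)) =119/704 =0.17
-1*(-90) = 90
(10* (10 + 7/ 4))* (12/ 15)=94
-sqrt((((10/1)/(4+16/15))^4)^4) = -1001129150390625/4347792138496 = -230.26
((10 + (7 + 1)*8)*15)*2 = 2220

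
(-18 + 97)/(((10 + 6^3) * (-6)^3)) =-79/48816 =-0.00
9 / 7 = 1.29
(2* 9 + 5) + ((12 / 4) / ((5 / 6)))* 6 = 44.60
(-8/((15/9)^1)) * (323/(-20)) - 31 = 1163/25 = 46.52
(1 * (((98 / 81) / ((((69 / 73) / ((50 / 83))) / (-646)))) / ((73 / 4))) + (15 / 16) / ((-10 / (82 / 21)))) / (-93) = 1437118567 / 4831846992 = 0.30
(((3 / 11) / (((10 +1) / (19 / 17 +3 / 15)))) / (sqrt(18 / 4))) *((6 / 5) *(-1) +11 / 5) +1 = 112 *sqrt(2) / 10285 +1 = 1.02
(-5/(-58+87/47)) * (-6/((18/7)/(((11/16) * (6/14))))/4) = -2585/168896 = -0.02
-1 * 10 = -10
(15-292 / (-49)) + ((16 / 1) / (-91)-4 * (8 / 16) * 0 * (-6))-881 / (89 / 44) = -23514397 / 56693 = -414.77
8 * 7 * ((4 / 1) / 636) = 56 / 159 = 0.35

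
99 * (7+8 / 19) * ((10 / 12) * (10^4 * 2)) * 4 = 930600000 / 19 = 48978947.37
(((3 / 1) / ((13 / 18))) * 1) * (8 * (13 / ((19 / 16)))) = 6912 / 19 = 363.79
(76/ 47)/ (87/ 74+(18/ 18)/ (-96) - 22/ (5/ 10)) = -269952/ 7151003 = -0.04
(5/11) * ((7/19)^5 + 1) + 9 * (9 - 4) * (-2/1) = -2438873480/27237089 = -89.54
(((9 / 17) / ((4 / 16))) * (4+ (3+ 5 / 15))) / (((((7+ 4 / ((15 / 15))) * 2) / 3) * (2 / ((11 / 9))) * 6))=11 / 51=0.22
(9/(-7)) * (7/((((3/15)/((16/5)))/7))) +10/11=-1007.09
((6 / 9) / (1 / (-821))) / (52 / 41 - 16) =33661 / 906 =37.15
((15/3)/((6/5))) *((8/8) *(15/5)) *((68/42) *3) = 425/7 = 60.71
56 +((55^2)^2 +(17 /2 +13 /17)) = 9150690.26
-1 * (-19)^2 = -361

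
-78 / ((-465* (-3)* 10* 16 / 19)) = -247 / 37200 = -0.01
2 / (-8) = -1 / 4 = -0.25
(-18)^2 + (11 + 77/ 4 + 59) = 1653/ 4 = 413.25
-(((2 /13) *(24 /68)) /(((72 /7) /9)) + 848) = -374837 /442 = -848.05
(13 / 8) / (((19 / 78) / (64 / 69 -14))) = -87.21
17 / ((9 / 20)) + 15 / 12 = 1405 / 36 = 39.03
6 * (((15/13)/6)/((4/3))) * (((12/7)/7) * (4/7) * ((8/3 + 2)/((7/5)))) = 1800/4459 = 0.40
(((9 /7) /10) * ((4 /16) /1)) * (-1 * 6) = -27 /140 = -0.19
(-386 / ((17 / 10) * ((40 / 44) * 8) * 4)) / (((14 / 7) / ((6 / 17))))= -6369 / 4624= -1.38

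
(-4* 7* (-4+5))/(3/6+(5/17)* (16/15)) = -34.41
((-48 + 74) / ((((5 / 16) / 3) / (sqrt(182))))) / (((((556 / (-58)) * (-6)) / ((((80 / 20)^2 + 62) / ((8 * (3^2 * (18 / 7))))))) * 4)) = 34307 * sqrt(182) / 75060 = 6.17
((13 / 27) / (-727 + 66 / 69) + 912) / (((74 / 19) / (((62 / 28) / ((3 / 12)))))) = 242194371553 / 116776107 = 2074.01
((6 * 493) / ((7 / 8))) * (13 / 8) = 38454 / 7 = 5493.43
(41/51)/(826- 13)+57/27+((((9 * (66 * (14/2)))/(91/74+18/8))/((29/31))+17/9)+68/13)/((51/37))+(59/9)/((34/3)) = 45139928824117/48301492590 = 934.55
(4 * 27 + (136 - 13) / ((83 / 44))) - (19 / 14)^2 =2787733 / 16268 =171.36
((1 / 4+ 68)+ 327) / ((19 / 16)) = 6324 / 19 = 332.84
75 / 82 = 0.91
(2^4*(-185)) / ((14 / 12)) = -17760 / 7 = -2537.14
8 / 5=1.60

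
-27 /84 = -9 /28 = -0.32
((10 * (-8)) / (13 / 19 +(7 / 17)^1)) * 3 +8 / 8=-12861 / 59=-217.98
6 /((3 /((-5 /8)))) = -5 /4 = -1.25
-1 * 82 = -82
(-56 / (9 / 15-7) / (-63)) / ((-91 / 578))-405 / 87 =-179225 / 47502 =-3.77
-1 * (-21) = 21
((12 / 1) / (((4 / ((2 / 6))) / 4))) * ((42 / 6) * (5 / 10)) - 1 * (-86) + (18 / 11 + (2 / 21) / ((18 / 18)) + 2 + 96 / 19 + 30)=609124 / 4389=138.78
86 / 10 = 43 / 5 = 8.60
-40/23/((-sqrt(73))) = 40*sqrt(73)/1679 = 0.20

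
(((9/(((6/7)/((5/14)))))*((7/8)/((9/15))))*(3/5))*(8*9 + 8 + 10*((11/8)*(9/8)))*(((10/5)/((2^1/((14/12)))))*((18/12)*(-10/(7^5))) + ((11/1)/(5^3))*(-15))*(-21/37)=872091909/3713024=234.87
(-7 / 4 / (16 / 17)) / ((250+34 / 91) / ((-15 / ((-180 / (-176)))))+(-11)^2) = -119119 / 6658112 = -0.02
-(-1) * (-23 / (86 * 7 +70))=-23 / 672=-0.03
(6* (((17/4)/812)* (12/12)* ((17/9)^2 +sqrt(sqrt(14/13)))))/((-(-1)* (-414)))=-4913/18153072- 17* 13^(3/4)* 14^(1/4)/2913456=-0.00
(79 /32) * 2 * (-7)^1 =-553 /16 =-34.56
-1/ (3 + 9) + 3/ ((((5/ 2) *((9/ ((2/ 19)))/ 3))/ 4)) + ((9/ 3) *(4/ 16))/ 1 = 238/ 285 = 0.84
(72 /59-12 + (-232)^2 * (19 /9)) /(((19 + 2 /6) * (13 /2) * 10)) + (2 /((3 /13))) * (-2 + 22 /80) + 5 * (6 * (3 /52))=7924603 /102660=77.19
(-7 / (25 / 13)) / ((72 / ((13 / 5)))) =-1183 / 9000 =-0.13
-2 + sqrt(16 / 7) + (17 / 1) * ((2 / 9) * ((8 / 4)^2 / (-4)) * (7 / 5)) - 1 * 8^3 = -23368 / 45 + 4 * sqrt(7) / 7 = -517.78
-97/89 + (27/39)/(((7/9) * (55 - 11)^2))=-17081863/15679664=-1.09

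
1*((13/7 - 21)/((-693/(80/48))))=670/14553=0.05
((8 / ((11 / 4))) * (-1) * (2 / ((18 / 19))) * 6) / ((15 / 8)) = -9728 / 495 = -19.65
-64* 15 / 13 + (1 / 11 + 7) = -66.76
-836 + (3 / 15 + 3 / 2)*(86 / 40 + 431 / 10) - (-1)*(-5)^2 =-29363 / 40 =-734.08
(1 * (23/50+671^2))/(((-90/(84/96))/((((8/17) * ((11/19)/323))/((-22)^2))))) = -157584511/20657142000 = -0.01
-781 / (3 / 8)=-6248 / 3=-2082.67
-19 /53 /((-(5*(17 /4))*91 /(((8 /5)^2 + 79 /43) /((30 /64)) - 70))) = -74288936 /6610524375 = -0.01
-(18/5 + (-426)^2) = -907398/5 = -181479.60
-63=-63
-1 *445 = -445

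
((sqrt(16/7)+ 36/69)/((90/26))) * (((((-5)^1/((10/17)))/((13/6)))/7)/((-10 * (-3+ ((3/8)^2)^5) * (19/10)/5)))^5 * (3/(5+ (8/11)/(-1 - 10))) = -613012507234777838849031859371707174297346735677112320000 * sqrt(7)/21265949753981382708627533579190532919259639178112530111569258201 - 613012507234777838849031859371707174297346735677112320000/23291278301979609633258727253399155102046271480789913931718711363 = -0.00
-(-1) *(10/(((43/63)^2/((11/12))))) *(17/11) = 112455/3698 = 30.41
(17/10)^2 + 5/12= 248/75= 3.31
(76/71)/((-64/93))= -1767/1136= -1.56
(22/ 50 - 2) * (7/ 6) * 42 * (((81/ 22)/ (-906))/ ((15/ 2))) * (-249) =-4282551/ 415250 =-10.31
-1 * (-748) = 748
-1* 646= -646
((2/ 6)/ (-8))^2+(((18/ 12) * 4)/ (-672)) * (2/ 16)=5/ 8064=0.00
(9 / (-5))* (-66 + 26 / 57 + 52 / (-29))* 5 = 333924 / 551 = 606.03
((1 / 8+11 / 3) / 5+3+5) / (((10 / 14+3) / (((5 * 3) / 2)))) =7357 / 416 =17.69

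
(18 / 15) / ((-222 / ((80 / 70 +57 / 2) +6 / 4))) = -218 / 1295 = -0.17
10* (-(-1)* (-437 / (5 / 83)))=-72542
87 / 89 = 0.98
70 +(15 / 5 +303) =376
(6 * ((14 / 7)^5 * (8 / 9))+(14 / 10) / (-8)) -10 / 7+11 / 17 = 2423461 / 14280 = 169.71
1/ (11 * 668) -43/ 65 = -315899/ 477620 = -0.66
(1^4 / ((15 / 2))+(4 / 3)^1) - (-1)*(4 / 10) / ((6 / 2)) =8 / 5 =1.60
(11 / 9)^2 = 121 / 81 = 1.49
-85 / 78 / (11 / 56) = -2380 / 429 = -5.55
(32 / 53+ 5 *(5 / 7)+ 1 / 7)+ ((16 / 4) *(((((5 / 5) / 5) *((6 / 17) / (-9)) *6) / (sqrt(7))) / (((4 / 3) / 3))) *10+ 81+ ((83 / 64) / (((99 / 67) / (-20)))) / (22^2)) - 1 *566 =-136730380103 / 284429376 - 72 *sqrt(7) / 119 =-482.32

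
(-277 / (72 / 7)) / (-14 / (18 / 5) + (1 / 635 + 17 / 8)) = 1231265 / 80573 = 15.28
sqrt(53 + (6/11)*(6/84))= 2*sqrt(78617)/77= 7.28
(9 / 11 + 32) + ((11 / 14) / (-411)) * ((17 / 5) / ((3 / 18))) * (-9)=1749508 / 52745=33.17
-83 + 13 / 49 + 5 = -77.73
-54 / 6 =-9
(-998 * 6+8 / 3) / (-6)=8978 / 9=997.56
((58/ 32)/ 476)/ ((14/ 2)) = 29/ 53312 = 0.00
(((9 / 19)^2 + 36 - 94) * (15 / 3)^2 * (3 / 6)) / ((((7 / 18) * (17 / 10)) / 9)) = -422354250 / 42959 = -9831.57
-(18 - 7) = -11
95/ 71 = 1.34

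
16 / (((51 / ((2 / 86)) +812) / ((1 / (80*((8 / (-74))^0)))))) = 1 / 15025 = 0.00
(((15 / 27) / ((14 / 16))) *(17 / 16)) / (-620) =-17 / 15624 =-0.00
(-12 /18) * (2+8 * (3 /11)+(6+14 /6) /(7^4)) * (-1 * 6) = 1326452 /79233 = 16.74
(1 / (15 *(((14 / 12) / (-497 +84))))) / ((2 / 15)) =-177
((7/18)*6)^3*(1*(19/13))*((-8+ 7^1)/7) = -931/351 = -2.65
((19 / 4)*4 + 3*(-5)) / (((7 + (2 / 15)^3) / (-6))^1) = -81000 / 23633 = -3.43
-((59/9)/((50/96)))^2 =-891136/5625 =-158.42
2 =2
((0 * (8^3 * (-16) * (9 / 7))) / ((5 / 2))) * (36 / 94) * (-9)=0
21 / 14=3 / 2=1.50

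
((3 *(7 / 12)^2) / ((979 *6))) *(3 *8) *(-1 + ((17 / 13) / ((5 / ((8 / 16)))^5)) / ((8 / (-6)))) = -254802499 / 61089600000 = -0.00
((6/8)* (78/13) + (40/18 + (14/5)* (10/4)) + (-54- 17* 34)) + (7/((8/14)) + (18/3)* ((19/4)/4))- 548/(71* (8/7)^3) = -49408375/81792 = -604.07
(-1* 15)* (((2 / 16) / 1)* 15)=-225 / 8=-28.12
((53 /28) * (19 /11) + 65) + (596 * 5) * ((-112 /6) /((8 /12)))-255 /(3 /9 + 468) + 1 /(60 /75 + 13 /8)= -699919792809 /8395156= -83371.86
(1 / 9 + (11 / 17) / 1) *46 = 5336 / 153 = 34.88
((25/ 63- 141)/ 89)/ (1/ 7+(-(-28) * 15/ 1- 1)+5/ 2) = -17716/ 4728303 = -0.00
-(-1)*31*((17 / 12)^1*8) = 1054 / 3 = 351.33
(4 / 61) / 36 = 1 / 549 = 0.00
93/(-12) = -31/4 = -7.75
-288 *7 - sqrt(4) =-2018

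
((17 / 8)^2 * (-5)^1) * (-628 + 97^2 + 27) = -1590945 / 8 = -198868.12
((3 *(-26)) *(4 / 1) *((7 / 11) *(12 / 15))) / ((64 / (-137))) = 340.01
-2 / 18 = -1 / 9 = -0.11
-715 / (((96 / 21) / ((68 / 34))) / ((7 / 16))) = -35035 / 256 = -136.86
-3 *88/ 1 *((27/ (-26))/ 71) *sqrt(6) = 3564 *sqrt(6)/ 923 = 9.46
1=1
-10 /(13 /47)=-470 /13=-36.15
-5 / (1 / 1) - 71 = -76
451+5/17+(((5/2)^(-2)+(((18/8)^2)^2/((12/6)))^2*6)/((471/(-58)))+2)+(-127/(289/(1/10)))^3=30915279832427544229/93133168631808000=331.95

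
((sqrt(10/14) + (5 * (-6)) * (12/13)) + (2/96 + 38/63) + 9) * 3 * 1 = -51.67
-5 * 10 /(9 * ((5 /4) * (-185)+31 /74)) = 7400 /307467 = 0.02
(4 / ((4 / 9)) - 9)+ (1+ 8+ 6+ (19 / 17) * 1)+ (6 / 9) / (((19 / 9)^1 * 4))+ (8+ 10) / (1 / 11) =138371 / 646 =214.20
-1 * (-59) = 59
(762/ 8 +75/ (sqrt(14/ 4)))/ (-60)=-127/ 80-5* sqrt(14)/ 28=-2.26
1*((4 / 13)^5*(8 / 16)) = 512 / 371293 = 0.00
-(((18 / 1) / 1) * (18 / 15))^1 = -108 / 5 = -21.60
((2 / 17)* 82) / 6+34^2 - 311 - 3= 43024 / 51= 843.61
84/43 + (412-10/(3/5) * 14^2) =-368000/129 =-2852.71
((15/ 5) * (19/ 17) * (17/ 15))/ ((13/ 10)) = 38/ 13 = 2.92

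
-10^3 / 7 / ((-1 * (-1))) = -1000 / 7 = -142.86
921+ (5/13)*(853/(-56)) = 666223/728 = 915.14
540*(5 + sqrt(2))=3463.68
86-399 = -313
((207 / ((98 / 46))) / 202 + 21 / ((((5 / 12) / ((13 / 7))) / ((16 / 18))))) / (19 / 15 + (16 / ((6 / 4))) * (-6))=-12424119 / 9314018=-1.33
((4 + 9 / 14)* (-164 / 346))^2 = 7102225 / 1466521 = 4.84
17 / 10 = 1.70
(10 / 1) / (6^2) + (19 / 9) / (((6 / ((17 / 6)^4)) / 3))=1593379 / 23328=68.30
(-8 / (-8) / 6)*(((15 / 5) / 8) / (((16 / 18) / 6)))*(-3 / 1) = -81 / 64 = -1.27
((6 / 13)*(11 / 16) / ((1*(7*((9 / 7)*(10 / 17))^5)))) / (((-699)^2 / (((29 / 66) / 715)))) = 0.00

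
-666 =-666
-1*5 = -5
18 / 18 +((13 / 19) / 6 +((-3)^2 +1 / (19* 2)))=578 / 57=10.14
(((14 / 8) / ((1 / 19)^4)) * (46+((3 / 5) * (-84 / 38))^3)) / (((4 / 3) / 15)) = 22407166089 / 200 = 112035830.44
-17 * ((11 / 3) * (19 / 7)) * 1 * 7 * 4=-4737.33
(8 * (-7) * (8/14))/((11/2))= -64/11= -5.82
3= 3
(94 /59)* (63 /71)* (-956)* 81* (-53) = 24304527576 /4189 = 5801987.96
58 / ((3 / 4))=77.33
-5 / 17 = -0.29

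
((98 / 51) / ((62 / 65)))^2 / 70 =289835 / 4999122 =0.06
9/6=3/2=1.50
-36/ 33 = -12/ 11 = -1.09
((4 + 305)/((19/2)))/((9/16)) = 3296/57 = 57.82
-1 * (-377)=377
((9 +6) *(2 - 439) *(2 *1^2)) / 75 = -874 / 5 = -174.80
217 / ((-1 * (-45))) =217 / 45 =4.82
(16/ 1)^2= 256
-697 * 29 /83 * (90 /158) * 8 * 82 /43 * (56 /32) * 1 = -1044203580 /281951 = -3703.49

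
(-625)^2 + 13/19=7421888/19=390625.68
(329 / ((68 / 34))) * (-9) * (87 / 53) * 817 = -210464919 / 106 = -1985518.10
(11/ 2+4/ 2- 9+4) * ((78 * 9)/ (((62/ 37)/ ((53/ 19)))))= 2921.52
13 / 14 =0.93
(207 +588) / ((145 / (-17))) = -2703 / 29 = -93.21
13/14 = 0.93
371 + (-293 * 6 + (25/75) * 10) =-4151/3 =-1383.67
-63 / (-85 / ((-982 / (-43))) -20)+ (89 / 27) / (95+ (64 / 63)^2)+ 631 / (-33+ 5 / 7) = -11273377999513 / 668878078390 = -16.85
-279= -279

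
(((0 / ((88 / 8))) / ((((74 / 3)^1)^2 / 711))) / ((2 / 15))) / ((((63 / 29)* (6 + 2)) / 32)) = 0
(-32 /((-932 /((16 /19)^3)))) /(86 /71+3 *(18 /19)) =0.01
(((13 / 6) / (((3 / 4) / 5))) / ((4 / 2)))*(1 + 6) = 455 / 9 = 50.56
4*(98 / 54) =196 / 27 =7.26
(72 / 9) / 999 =8 / 999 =0.01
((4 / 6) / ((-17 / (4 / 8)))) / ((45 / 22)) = -22 / 2295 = -0.01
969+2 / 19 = 969.11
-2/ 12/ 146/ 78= -1/ 68328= -0.00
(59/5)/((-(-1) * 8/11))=649/40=16.22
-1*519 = -519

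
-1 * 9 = -9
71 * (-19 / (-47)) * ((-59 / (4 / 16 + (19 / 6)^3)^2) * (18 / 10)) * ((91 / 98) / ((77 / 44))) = -868935060864 / 550296887035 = -1.58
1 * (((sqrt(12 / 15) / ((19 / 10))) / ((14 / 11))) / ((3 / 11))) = 242 * sqrt(5) / 399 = 1.36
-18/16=-9/8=-1.12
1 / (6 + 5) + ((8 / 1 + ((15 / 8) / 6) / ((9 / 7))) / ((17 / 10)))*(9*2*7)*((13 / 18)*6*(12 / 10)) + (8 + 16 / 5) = 5962049 / 1870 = 3188.26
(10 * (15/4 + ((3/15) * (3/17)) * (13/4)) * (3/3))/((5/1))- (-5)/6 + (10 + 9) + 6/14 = 99929/3570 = 27.99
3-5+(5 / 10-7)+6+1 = -3 / 2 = -1.50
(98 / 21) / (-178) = -7 / 267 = -0.03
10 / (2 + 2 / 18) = 90 / 19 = 4.74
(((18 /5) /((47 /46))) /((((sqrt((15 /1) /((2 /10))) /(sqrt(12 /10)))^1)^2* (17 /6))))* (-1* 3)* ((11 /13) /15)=-109296 /32459375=-0.00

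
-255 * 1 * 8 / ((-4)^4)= -255 / 32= -7.97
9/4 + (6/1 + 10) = 73/4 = 18.25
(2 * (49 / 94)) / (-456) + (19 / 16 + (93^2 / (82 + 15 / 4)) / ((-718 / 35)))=-2813631787 / 754020624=-3.73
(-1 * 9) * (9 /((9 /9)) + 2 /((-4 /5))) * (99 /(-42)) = 3861 /28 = 137.89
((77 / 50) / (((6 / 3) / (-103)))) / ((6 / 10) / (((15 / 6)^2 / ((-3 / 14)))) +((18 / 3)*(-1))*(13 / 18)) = 75705 / 4156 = 18.22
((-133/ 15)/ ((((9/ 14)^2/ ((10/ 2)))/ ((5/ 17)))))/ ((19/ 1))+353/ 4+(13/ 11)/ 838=86.59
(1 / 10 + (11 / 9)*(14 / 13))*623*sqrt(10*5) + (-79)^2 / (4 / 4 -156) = -6241 / 155 + 1032311*sqrt(2) / 234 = 6198.66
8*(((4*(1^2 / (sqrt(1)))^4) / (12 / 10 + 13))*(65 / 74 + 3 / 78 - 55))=-4162240 / 34151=-121.88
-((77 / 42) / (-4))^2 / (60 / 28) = -0.10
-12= -12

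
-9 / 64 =-0.14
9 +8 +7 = 24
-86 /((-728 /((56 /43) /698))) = 1 /4537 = 0.00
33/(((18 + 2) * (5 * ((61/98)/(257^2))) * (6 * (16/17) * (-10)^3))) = -605206987/97600000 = -6.20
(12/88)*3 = 9/22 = 0.41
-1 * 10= -10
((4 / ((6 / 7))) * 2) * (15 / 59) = 2.37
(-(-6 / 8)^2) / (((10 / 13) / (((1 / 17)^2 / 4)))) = -117 / 184960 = -0.00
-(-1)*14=14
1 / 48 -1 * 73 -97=-8159 / 48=-169.98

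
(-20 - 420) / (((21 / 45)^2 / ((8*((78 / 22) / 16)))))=-175500 / 49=-3581.63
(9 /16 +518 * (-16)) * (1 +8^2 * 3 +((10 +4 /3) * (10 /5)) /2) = -81283187 /48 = -1693399.73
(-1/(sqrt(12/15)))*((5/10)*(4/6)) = -sqrt(5)/6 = -0.37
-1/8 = -0.12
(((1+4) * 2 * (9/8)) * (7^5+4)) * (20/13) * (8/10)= 3025980/13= 232767.69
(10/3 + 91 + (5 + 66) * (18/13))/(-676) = -7513/26364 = -0.28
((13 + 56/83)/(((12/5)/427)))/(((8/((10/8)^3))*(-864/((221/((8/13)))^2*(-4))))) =2500201468253125/7049576448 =354659.81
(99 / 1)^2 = 9801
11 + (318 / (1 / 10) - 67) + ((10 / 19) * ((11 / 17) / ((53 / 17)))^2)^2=8898601878584 / 2848463641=3124.00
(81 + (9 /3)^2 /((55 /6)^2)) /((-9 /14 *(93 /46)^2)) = -89731096 /2907025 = -30.87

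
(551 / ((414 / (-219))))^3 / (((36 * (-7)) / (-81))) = -65076378569567 / 8176224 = -7959221.59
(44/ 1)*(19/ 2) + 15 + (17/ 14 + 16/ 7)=873/ 2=436.50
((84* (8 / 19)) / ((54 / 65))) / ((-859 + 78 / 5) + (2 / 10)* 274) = -36400 / 674253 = -0.05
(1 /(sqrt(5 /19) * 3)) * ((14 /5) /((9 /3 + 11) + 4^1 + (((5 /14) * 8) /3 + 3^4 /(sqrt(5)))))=-39004 * sqrt(95) /10506905 + 166698 * sqrt(19) /10506905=0.03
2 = 2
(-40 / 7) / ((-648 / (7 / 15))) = 1 / 243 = 0.00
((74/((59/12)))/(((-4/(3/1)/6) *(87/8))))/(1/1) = -10656/1711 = -6.23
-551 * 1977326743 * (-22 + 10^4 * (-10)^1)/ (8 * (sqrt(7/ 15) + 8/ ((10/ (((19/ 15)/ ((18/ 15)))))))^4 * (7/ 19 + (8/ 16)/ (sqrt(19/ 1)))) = 4245210538553484353660625/ (2 * (3 * sqrt(105) + 38)^4 * (sqrt(19) + 14)) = 5178010856158958.55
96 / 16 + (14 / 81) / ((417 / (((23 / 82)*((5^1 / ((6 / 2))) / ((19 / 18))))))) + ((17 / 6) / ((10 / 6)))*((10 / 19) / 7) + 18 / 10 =2433711718 / 306976635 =7.93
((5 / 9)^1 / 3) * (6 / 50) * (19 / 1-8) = 11 / 45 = 0.24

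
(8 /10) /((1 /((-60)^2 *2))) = 5760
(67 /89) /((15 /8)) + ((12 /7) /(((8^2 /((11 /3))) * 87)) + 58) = 84412821 /1445360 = 58.40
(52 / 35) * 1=52 / 35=1.49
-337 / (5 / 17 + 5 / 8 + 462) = -45832 / 62957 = -0.73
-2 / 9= -0.22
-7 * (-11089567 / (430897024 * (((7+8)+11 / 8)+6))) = 77626969 / 9641320912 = 0.01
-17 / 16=-1.06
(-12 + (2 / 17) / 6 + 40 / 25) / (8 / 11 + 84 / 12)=-29117 / 21675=-1.34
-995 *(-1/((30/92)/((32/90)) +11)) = 732320/8771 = 83.49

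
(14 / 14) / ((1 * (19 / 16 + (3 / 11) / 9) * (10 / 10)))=528 / 643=0.82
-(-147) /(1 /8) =1176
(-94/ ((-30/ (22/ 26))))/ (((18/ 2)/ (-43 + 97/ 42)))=-883553/ 73710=-11.99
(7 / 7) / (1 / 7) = 7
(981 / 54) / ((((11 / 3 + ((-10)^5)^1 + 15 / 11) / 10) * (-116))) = 5995 / 382780744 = 0.00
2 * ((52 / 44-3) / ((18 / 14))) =-280 / 99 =-2.83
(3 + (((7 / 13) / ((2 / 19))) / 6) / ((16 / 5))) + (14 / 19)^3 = 62770451 / 17120064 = 3.67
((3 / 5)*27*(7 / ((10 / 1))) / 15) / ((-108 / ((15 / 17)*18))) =-189 / 1700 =-0.11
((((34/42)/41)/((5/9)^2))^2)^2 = 44386483761/2650254750390625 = 0.00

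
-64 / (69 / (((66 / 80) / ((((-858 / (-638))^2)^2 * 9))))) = -62240728 / 2394411435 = -0.03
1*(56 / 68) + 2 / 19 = 300 / 323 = 0.93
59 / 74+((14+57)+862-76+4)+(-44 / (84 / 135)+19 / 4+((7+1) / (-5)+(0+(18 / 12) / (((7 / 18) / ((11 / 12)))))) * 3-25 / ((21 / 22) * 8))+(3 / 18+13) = 4203741 / 5180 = 811.53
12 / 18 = 2 / 3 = 0.67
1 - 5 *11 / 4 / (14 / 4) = -41 / 14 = -2.93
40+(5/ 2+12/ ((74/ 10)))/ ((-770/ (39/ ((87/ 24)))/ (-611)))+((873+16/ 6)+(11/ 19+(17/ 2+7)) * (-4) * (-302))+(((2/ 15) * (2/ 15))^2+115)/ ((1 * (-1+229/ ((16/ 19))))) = 20374.65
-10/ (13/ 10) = -100/ 13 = -7.69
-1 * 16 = -16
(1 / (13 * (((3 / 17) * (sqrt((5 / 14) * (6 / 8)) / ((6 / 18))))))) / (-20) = -17 * sqrt(210) / 17550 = -0.01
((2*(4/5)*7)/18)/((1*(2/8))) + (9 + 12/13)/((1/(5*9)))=262681/585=449.03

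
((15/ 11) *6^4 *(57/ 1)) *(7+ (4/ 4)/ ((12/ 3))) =8033580/ 11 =730325.45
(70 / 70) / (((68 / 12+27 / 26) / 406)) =31668 / 523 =60.55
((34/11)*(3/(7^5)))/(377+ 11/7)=51/34994575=0.00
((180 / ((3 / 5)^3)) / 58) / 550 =25 / 957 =0.03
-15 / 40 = -3 / 8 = -0.38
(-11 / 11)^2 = 1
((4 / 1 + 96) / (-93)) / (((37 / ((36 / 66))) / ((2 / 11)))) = -400 / 138787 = -0.00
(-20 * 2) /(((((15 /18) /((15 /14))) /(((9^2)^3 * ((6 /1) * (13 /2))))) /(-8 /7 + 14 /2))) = -305918697240 /49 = -6243238719.18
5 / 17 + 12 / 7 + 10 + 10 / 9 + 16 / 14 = 15275 / 1071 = 14.26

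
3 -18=-15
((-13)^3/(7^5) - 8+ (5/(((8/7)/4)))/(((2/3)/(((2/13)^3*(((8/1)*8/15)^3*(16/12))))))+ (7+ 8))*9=417940265348/2769373425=150.92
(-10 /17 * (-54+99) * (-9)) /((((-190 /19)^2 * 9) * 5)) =0.05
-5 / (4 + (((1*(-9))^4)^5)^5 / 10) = -50 / 265613988875874769338781322035779626829233452653394495974574961739092490901302182994384699044041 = -0.00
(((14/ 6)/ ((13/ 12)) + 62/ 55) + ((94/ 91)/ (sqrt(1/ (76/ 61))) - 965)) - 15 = -698354/ 715 + 188* sqrt(1159)/ 5551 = -975.57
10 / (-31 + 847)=5 / 408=0.01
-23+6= -17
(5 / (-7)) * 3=-15 / 7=-2.14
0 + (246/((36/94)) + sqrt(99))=3 *sqrt(11) + 1927/3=652.28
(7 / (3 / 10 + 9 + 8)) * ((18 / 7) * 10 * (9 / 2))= 8100 / 173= 46.82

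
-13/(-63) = 0.21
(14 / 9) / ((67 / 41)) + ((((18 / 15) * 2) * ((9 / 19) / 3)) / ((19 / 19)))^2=5961838 / 5442075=1.10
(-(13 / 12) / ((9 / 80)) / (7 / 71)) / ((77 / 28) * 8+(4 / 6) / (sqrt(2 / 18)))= -4615 / 1134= -4.07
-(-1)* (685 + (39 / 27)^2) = 55654 / 81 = 687.09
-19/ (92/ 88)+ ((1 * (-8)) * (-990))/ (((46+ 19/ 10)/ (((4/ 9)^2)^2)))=-94147438/ 8031393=-11.72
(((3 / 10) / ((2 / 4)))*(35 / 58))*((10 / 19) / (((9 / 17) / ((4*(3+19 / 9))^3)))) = 3706554880 / 1205037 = 3075.88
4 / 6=2 / 3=0.67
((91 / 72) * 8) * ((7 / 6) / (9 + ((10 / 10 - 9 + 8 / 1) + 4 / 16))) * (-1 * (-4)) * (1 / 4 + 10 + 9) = 98098 / 999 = 98.20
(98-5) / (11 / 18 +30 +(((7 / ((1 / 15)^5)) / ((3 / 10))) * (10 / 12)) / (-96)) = -26784 / 44288059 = -0.00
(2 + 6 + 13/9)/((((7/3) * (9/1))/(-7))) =-85/27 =-3.15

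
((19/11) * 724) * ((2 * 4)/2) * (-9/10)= -247608/55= -4501.96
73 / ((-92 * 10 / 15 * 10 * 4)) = -219 / 7360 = -0.03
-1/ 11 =-0.09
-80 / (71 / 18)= -1440 / 71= -20.28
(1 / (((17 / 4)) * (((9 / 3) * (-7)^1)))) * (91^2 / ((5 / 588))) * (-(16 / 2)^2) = 59358208 / 85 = 698331.86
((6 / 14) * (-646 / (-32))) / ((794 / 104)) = 12597 / 11116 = 1.13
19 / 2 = 9.50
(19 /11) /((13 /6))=114 /143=0.80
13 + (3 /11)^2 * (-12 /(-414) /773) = 27966373 /2151259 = 13.00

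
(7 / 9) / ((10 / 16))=56 / 45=1.24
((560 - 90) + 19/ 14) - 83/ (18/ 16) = 50095/ 126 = 397.58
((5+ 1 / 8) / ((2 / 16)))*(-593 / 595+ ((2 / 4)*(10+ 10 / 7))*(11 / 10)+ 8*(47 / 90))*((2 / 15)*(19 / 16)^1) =7898281 / 128520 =61.46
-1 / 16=-0.06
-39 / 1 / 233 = -39 / 233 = -0.17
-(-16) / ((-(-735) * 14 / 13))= 104 / 5145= 0.02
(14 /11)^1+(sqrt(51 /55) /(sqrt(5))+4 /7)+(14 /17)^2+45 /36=sqrt(561) /55+335785 /89012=4.20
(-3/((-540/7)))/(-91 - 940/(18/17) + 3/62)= -217/5461310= -0.00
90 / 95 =18 / 19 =0.95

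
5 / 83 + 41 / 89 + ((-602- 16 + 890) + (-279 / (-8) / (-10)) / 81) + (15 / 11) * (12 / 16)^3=63899940367 / 234020160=273.05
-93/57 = -31/19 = -1.63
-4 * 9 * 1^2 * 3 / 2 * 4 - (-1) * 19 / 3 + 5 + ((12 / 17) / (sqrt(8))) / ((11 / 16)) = -614 / 3 + 48 * sqrt(2) / 187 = -204.30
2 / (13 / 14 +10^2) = 28 / 1413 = 0.02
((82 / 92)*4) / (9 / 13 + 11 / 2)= 2132 / 3703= 0.58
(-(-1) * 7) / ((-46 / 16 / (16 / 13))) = -3.00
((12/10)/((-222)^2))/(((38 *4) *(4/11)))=11/24970560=0.00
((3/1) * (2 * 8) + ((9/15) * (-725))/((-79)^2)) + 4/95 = 28442599/592895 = 47.97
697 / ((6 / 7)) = 4879 / 6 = 813.17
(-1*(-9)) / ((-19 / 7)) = -63 / 19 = -3.32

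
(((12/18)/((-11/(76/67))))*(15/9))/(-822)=380/2726163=0.00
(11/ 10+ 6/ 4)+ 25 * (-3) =-362/ 5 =-72.40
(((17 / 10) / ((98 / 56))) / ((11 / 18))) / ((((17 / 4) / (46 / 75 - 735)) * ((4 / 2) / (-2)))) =274.68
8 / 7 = 1.14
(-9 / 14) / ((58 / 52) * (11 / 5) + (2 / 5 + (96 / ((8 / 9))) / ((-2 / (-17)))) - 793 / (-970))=-0.00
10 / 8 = 1.25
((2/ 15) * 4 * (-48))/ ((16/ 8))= -64/ 5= -12.80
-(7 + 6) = -13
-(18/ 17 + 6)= -120/ 17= -7.06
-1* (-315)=315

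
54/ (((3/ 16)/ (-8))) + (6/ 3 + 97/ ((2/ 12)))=-1720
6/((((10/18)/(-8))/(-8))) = 3456/5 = 691.20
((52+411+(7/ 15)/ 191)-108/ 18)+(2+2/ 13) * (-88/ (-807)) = 1527005728/ 3339635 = 457.24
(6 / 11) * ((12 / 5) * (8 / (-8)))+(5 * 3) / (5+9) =-183 / 770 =-0.24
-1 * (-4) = 4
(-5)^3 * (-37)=4625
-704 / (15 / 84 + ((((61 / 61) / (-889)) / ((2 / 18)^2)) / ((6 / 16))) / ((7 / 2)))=-1593088 / 247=-6449.75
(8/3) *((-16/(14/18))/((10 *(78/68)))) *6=-13056/455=-28.69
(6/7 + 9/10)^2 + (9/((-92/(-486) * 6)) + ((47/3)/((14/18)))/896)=39792819/3606400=11.03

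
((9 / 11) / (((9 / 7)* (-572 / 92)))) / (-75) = 161 / 117975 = 0.00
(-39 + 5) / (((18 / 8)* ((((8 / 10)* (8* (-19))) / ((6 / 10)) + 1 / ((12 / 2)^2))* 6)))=272 / 21885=0.01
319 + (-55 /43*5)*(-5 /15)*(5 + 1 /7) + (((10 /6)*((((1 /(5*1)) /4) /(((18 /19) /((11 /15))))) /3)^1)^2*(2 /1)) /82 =384723521741581 /1165957934400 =329.96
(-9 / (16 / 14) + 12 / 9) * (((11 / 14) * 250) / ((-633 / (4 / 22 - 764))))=-82444625 / 53172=-1550.53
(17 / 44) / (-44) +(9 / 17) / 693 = -1847 / 230384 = -0.01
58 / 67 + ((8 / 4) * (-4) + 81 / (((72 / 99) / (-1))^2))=146.01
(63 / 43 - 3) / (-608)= 33 / 13072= 0.00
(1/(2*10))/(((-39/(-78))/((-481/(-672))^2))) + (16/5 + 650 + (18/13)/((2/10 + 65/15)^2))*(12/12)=653.32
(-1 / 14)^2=1 / 196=0.01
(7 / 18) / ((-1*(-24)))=7 / 432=0.02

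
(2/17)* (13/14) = 13/119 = 0.11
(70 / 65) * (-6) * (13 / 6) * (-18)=252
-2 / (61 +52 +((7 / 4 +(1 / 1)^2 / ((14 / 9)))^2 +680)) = -1568 / 626201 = -0.00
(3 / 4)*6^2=27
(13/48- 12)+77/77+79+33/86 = 141703/2064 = 68.65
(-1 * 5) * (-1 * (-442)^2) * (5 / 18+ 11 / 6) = 2062175.56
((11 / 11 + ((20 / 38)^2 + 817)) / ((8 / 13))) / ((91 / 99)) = 14622201 / 10108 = 1446.60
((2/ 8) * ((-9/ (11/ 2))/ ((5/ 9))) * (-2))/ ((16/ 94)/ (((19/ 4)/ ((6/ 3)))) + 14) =72333/ 691130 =0.10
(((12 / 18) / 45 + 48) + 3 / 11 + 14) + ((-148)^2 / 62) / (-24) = 2189752 / 46035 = 47.57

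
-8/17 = -0.47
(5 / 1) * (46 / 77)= 2.99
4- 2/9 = 34/9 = 3.78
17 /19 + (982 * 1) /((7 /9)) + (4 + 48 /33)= 1856431 /1463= 1268.92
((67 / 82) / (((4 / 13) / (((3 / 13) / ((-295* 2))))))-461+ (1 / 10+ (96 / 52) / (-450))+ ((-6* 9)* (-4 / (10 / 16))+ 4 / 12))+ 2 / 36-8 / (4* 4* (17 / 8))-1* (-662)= 1052440691119 / 1924556400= 546.85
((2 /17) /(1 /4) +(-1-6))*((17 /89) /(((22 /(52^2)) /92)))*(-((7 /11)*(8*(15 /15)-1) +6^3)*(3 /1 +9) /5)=80354551680 /10769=7461653.98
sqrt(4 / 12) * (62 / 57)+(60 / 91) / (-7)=-60 / 637+62 * sqrt(3) / 171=0.53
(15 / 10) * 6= 9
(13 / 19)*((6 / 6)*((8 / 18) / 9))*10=0.34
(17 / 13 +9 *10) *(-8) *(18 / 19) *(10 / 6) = -284880 / 247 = -1153.36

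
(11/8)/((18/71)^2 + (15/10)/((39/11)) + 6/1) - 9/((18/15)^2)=-5133978/850271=-6.04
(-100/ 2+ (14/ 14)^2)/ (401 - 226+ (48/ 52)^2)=-8281/ 29719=-0.28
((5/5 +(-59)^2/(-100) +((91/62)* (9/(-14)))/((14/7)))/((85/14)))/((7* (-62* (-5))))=-212547/81685000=-0.00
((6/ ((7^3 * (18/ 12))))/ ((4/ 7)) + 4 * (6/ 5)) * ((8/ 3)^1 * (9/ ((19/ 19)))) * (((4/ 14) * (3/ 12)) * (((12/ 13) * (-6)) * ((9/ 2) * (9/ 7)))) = -41325552/ 156065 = -264.80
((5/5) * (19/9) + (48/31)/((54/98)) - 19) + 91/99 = -40387/3069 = -13.16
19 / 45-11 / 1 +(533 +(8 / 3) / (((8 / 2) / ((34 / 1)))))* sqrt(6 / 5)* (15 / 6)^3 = -476 / 45 +41675* sqrt(30) / 24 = 9500.40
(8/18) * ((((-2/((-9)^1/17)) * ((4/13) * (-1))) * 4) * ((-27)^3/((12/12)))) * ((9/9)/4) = 132192/13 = 10168.62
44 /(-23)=-44 /23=-1.91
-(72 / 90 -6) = 26 / 5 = 5.20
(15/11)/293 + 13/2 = 41929/6446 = 6.50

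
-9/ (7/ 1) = -9/ 7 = -1.29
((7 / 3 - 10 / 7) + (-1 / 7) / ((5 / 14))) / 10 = 53 / 1050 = 0.05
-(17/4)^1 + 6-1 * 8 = -25/4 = -6.25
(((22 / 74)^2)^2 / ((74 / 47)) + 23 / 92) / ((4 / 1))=70720211 / 1109503312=0.06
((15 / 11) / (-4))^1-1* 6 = -279 / 44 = -6.34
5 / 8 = 0.62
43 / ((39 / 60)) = 860 / 13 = 66.15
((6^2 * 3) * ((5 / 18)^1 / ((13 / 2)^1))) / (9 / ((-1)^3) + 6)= -20 / 13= -1.54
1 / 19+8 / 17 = 0.52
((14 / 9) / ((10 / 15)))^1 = 7 / 3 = 2.33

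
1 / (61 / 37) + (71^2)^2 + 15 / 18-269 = 9300577319 / 366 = 25411413.44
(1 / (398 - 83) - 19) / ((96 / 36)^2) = -187 / 70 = -2.67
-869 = -869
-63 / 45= -7 / 5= -1.40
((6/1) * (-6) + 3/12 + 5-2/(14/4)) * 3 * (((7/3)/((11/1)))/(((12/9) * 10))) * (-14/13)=18417/11440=1.61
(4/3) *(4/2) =8/3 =2.67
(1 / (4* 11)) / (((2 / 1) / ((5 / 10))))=0.01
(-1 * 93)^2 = 8649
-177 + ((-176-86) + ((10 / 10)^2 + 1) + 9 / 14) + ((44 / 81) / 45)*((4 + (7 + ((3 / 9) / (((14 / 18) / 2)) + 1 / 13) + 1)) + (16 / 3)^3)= -1556045347 / 3582306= -434.37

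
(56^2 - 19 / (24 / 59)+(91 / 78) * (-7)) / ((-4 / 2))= -24649 / 16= -1540.56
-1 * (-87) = 87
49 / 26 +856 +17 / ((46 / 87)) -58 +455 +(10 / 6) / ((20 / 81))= 1547369 / 1196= 1293.79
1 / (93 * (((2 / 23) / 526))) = 6049 / 93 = 65.04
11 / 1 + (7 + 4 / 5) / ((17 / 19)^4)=9676174 / 417605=23.17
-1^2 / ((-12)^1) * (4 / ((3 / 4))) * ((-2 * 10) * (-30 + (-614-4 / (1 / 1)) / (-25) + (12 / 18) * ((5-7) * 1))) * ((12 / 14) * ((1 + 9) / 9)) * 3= 31744 / 189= 167.96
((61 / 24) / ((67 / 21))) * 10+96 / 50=66239 / 6700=9.89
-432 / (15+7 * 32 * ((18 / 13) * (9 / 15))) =-9360 / 4357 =-2.15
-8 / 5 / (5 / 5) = -8 / 5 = -1.60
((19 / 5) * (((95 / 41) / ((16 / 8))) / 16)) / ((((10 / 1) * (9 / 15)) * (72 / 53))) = 19133 / 566784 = 0.03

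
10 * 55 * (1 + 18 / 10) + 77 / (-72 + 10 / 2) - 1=103036 / 67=1537.85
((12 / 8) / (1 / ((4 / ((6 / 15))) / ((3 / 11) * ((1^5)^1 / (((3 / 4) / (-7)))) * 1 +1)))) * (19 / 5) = -627 / 17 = -36.88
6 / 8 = 3 / 4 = 0.75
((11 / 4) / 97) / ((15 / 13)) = 143 / 5820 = 0.02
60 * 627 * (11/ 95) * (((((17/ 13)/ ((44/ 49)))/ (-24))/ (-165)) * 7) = 5831/ 520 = 11.21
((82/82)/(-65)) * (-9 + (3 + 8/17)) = 94/1105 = 0.09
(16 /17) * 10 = 160 /17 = 9.41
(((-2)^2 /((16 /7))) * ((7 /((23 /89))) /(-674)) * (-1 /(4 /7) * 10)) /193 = 0.01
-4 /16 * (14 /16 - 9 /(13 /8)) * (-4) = -485 /104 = -4.66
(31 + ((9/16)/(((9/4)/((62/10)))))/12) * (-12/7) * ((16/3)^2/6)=-239072/945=-252.99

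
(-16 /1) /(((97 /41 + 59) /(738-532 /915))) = -110657032 /575535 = -192.27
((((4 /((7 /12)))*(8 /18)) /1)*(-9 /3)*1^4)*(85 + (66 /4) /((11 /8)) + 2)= -6336 /7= -905.14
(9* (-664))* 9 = -53784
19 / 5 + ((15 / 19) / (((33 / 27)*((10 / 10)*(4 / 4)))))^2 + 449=453.22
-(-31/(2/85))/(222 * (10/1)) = 527/888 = 0.59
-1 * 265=-265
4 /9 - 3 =-23 /9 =-2.56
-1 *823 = -823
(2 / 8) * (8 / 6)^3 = 16 / 27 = 0.59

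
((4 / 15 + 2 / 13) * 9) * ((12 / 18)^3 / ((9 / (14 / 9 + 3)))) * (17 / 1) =457232 / 47385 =9.65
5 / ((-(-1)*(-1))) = -5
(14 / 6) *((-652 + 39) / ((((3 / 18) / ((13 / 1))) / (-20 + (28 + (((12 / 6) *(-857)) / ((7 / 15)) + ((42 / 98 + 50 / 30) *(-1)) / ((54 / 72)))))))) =3682666156 / 9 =409185128.44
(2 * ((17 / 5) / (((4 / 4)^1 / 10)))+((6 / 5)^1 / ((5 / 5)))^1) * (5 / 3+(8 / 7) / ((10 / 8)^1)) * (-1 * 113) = -10595558 / 525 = -20182.02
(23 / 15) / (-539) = -23 / 8085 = -0.00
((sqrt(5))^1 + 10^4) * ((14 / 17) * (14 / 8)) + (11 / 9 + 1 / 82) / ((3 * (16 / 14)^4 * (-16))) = 49 * sqrt(5) / 34 + 35548655295713 / 2466643968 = 14414.97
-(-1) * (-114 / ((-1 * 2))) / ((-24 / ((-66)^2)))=-20691 / 2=-10345.50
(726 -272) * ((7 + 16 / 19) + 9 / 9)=76272 / 19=4014.32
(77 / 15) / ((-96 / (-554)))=29.62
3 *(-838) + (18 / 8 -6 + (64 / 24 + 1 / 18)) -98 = -94069 / 36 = -2613.03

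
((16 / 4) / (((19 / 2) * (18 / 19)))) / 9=4 / 81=0.05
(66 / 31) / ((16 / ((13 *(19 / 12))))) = 2717 / 992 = 2.74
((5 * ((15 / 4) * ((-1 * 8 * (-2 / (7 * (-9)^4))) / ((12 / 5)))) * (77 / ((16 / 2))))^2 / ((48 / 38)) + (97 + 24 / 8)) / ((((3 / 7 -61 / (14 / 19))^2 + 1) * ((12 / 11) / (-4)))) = -712774922433805 / 13186975213487232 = -0.05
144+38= 182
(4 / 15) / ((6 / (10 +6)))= 0.71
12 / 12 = 1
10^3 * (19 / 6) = 9500 / 3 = 3166.67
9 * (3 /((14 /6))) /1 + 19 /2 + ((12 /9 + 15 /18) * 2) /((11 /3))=3427 /154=22.25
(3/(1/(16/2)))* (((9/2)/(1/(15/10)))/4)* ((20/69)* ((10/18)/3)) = 50/23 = 2.17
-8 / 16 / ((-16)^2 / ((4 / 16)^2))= -1 / 8192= -0.00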